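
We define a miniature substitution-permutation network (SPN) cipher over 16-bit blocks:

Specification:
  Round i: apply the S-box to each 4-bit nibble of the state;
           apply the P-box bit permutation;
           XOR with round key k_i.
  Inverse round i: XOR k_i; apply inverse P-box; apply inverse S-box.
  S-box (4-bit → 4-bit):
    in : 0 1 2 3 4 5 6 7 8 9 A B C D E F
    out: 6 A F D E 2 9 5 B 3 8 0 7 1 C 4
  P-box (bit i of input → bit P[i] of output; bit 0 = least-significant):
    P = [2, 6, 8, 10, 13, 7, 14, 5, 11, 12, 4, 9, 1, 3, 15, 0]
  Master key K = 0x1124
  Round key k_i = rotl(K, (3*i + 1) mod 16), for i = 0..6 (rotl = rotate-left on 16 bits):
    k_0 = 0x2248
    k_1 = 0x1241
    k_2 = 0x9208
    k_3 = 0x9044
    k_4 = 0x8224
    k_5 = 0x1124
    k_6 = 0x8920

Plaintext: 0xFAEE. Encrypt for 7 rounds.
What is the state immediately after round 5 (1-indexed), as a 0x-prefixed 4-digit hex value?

s_0 = plaintext = 0xFAEE
s_1 = Round(s_0, k_0) = 0xE568
s_2 = Round(s_1, k_1) = 0xA624
s_3 = Round(s_2, k_2) = 0xFDE9
s_4 = Round(s_3, k_3) = 0x5820
s_5 = Round(s_4, k_4) = 0xF9CC
s_6 = Round(s_5, k_5) = 0xE8E0
s_7 = Round(s_6, k_6) = 0x5241

0xF9CC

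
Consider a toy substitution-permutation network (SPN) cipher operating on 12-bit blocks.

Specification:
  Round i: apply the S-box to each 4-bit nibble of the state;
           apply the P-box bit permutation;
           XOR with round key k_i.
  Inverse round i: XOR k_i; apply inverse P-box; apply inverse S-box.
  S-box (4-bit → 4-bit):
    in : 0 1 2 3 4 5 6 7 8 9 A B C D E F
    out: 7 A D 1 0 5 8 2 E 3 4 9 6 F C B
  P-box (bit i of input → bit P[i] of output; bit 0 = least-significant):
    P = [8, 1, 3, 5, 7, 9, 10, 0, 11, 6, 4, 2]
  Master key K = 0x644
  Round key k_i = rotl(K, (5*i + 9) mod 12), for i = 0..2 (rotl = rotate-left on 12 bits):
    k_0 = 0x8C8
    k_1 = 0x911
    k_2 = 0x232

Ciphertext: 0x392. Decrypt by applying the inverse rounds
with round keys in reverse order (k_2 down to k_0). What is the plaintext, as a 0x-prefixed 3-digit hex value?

s_0 = ciphertext = 0x392
s_1 = InvRound(s_0, k_2) = 0x43B
s_2 = InvRound(s_1, k_1) = 0x3AD
s_3 = InvRound(s_2, k_0) = 0xF1B

0xF1B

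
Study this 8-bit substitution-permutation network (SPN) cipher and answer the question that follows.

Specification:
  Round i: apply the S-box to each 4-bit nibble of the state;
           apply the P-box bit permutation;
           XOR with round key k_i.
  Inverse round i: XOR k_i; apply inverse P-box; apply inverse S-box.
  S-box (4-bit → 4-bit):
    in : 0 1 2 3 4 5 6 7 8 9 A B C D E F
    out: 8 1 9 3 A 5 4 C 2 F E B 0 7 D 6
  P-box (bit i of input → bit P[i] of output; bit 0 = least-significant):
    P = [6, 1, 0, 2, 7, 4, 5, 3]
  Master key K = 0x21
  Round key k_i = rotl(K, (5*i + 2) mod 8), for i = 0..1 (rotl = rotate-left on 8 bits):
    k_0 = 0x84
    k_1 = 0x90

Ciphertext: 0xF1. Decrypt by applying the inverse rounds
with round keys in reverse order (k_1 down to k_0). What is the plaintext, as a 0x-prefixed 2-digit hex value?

s_0 = ciphertext = 0xF1
s_1 = InvRound(s_0, k_1) = 0x65
s_2 = InvRound(s_1, k_0) = 0x55

0x55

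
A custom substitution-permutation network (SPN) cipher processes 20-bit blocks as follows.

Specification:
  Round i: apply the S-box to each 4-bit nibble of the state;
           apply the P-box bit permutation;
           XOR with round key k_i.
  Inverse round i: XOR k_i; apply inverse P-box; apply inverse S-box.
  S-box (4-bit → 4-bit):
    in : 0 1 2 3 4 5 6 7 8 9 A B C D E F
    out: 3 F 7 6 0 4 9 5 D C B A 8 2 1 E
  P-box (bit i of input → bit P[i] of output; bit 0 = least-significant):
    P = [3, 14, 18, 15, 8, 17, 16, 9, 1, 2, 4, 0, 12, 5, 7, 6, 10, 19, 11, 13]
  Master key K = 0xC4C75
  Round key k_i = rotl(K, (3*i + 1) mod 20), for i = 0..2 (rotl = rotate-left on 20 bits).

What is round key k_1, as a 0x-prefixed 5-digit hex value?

0x4C75C

K = 0xC4C75
k_0 = rotl(K, (3*0+1) mod 20) = rotl(K, 1) = 0x898EB
k_1 = rotl(K, (3*1+1) mod 20) = rotl(K, 4) = 0x4C75C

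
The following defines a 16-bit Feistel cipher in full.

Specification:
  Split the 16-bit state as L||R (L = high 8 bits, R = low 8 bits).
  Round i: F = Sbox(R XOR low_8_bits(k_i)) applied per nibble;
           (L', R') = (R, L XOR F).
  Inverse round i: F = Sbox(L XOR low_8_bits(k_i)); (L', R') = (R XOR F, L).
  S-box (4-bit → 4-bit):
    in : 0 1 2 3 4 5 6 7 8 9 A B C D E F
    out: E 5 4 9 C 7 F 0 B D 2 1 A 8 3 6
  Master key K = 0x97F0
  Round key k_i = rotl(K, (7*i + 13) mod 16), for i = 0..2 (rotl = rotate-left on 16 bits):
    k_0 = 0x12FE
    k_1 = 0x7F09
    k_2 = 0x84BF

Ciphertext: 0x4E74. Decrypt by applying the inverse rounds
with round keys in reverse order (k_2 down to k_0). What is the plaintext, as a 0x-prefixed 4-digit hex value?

s_0 = ciphertext = 0x4E74
s_1 = InvRound(s_0, k_2) = 0x114E
s_2 = InvRound(s_1, k_1) = 0x1511
s_3 = InvRound(s_2, k_0) = 0x2015

0x2015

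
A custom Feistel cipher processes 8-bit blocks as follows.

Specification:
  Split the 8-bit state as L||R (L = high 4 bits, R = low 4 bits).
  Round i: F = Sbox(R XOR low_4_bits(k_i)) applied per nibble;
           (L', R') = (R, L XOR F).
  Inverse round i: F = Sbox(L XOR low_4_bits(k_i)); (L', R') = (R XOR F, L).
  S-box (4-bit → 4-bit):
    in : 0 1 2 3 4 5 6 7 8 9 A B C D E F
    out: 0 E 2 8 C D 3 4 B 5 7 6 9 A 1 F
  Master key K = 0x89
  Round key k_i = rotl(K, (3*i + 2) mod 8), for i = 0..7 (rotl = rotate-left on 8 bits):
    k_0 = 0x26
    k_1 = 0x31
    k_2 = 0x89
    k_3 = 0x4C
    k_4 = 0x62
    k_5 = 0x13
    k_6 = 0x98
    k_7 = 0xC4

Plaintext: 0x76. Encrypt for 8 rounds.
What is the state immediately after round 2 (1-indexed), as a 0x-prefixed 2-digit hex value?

s_0 = plaintext = 0x76
s_1 = Round(s_0, k_0) = 0x67
s_2 = Round(s_1, k_1) = 0x75
s_3 = Round(s_2, k_2) = 0x5E
s_4 = Round(s_3, k_3) = 0xE7
s_5 = Round(s_4, k_4) = 0x73
s_6 = Round(s_5, k_5) = 0x37
s_7 = Round(s_6, k_6) = 0x7C
s_8 = Round(s_7, k_7) = 0xCC

0x75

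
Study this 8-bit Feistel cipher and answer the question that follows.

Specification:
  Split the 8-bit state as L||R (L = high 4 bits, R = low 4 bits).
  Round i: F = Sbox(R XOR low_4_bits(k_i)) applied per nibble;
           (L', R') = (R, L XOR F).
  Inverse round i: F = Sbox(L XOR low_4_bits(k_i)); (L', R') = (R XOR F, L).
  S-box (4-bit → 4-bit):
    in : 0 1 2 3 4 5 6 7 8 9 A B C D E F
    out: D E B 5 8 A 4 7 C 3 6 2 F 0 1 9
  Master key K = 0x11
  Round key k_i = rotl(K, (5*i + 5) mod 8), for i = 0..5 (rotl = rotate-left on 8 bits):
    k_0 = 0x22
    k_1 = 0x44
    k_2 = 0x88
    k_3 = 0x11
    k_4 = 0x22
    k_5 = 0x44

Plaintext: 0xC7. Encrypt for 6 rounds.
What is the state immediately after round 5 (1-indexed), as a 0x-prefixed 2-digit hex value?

s_0 = plaintext = 0xC7
s_1 = Round(s_0, k_0) = 0x76
s_2 = Round(s_1, k_1) = 0x6C
s_3 = Round(s_2, k_2) = 0xCE
s_4 = Round(s_3, k_3) = 0xE5
s_5 = Round(s_4, k_4) = 0x59
s_6 = Round(s_5, k_5) = 0x95

0x59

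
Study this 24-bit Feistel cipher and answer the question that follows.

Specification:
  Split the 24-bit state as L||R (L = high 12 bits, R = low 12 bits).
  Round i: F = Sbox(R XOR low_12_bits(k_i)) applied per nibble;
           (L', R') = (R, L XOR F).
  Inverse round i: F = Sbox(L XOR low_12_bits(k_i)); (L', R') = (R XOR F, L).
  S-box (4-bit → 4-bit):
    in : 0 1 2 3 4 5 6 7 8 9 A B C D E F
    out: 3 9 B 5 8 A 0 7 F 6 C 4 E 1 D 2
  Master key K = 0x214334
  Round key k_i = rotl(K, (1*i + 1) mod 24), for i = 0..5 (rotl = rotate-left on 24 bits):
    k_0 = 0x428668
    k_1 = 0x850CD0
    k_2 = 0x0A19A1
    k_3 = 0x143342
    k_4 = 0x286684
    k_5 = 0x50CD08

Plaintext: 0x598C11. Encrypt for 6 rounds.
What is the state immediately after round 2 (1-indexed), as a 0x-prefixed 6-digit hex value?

s_0 = plaintext = 0x598C11
s_1 = Round(s_0, k_0) = 0xC119EE
s_2 = Round(s_1, k_1) = 0x9EE64C
s_3 = Round(s_2, k_2) = 0x64CB3F
s_4 = Round(s_3, k_3) = 0xB3F93D
s_5 = Round(s_4, k_4) = 0x93D979
s_6 = Round(s_5, k_5) = 0x979144

0x9EE64C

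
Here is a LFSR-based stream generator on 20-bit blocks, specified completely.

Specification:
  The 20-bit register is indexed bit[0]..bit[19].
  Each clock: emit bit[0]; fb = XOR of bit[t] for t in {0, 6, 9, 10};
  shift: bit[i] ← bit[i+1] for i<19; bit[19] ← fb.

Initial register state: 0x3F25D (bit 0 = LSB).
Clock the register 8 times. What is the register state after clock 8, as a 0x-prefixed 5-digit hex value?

0x913F2

reg_0 = 0x3F25D
clock 1: out=1, reg = 0x9F92E
clock 2: out=0, reg = 0x4FC97
clock 3: out=1, reg = 0x27E4B
clock 4: out=1, reg = 0x13F25
clock 5: out=1, reg = 0x89F92
clock 6: out=0, reg = 0x44FC9
clock 7: out=1, reg = 0x227E4
clock 8: out=0, reg = 0x913F2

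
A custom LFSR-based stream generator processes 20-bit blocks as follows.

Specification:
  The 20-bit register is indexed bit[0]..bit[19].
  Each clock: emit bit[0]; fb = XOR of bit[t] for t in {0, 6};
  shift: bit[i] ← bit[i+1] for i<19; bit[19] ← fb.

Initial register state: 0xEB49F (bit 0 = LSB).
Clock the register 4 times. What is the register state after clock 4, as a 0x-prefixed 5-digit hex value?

reg_0 = 0xEB49F
clock 1: out=1, reg = 0xF5A4F
clock 2: out=1, reg = 0x7AD27
clock 3: out=1, reg = 0xBD693
clock 4: out=1, reg = 0xDEB49

0xDEB49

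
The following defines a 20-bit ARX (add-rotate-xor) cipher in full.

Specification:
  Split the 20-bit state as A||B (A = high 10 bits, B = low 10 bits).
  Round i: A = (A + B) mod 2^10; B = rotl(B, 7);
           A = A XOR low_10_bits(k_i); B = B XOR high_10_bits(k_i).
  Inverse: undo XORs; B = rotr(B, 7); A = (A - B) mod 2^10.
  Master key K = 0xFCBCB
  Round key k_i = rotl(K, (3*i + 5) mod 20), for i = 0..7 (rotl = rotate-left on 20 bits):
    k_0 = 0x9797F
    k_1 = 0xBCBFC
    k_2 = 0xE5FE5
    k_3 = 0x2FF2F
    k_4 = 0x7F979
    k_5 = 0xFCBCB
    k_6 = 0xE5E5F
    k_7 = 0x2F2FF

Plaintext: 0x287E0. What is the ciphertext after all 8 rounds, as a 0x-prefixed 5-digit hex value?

0x3AC95

s_0 = plaintext = 0x287E0
s_1 = Round(s_0, k_0) = 0x7FA22
s_2 = Round(s_1, k_1) = 0xF73B6
s_3 = Round(s_2, k_2) = 0x1DCE1
s_4 = Round(s_3, k_3) = 0x9DC23
s_5 = Round(s_4, k_4) = 0xF8C7A
s_6 = Round(s_5, k_5) = 0xE5AFD
s_7 = Round(s_6, k_6) = 0x33148
s_8 = Round(s_7, k_7) = 0x3AC95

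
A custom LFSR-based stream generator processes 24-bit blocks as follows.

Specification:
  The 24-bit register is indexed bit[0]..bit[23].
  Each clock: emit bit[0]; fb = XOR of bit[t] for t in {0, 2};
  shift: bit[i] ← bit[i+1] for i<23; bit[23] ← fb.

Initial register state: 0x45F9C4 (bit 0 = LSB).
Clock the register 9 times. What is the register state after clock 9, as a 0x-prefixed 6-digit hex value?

0xDAA2FC

reg_0 = 0x45F9C4
clock 1: out=0, reg = 0xA2FCE2
clock 2: out=0, reg = 0x517E71
clock 3: out=1, reg = 0xA8BF38
clock 4: out=0, reg = 0x545F9C
clock 5: out=0, reg = 0xAA2FCE
clock 6: out=0, reg = 0xD517E7
clock 7: out=1, reg = 0x6A8BF3
clock 8: out=1, reg = 0xB545F9
clock 9: out=1, reg = 0xDAA2FC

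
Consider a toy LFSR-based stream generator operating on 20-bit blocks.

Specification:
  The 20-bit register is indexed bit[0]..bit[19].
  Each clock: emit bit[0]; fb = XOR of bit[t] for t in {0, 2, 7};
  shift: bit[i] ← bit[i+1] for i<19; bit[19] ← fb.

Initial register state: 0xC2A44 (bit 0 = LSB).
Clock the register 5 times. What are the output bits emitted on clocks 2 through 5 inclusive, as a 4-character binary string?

reg_0 = 0xC2A44
clock 1: out=0, reg = 0xE1522
clock 2: out=0, reg = 0x70A91
clock 3: out=1, reg = 0x38548
clock 4: out=0, reg = 0x1C2A4
clock 5: out=0, reg = 0x0E152

0100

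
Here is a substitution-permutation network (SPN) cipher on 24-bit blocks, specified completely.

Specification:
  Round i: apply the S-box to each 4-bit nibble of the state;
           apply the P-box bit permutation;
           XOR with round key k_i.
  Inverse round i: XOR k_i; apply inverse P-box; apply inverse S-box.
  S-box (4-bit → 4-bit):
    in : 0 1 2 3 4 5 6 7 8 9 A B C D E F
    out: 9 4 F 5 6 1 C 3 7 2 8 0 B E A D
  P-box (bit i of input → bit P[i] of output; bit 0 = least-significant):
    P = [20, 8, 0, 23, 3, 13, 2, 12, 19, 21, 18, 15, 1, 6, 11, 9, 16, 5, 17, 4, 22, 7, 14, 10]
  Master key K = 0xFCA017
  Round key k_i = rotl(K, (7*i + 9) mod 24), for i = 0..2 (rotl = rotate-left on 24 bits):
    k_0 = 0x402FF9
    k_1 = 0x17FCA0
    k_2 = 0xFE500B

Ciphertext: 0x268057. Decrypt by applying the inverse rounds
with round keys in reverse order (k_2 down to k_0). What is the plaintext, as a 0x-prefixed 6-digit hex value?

0x69C999

s_0 = ciphertext = 0x268057
s_1 = InvRound(s_0, k_2) = 0x3A90F0
s_2 = InvRound(s_1, k_1) = 0x60489B
s_3 = InvRound(s_2, k_0) = 0x69C999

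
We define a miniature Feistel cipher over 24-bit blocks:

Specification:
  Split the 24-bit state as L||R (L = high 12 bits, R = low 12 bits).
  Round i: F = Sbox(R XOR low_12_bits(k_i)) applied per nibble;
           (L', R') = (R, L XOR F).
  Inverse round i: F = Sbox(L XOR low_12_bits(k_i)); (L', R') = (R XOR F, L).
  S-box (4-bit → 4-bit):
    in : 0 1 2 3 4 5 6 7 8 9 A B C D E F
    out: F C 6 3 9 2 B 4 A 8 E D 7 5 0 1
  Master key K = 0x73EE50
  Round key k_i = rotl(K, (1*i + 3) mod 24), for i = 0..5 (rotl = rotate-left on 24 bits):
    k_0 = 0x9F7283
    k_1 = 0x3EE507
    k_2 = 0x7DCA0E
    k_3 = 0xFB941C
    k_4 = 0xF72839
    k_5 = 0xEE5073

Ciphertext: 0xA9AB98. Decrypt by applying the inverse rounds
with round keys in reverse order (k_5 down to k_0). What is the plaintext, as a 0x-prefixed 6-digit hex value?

s_0 = ciphertext = 0xA9AB98
s_1 = InvRound(s_0, k_5) = 0x590A9A
s_2 = InvRound(s_1, k_4) = 0xF72590
s_3 = InvRound(s_2, k_3) = 0x820F72
s_4 = InvRound(s_3, k_2) = 0x912820
s_5 = InvRound(s_4, k_1) = 0xFE2912
s_6 = InvRound(s_5, k_0) = 0xCAEFE2

0xCAEFE2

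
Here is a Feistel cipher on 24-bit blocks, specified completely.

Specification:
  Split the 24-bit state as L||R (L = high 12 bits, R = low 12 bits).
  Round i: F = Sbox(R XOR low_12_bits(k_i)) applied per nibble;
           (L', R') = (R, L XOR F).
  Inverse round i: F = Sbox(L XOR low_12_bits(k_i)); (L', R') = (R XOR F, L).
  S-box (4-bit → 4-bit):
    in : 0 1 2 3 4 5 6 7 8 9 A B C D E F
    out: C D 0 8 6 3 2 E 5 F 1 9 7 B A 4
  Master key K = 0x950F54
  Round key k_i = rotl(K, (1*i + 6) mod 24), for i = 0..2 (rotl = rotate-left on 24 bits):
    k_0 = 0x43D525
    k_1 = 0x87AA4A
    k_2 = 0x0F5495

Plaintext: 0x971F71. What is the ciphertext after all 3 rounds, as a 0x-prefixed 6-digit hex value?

0xFBA143

s_0 = plaintext = 0x971F71
s_1 = Round(s_0, k_0) = 0xF71847
s_2 = Round(s_1, k_1) = 0x847FBA
s_3 = Round(s_2, k_2) = 0xFBA143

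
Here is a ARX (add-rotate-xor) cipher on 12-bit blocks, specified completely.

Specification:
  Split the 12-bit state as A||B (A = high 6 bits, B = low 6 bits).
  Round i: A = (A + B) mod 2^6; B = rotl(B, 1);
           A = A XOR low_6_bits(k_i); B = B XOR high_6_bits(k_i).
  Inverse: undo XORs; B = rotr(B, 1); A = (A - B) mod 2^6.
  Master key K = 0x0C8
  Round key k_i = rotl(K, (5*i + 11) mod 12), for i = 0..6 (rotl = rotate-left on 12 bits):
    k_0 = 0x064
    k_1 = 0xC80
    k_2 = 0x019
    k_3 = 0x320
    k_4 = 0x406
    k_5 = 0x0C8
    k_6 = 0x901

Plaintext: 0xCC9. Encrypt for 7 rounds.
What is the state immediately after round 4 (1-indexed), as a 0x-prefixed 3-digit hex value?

s_0 = plaintext = 0xCC9
s_1 = Round(s_0, k_0) = 0x613
s_2 = Round(s_1, k_1) = 0xAD4
s_3 = Round(s_2, k_2) = 0x9A8
s_4 = Round(s_3, k_3) = 0xB9D
s_5 = Round(s_4, k_4) = 0x36A
s_6 = Round(s_5, k_5) = 0xFD6
s_7 = Round(s_6, k_6) = 0x508

0xB9D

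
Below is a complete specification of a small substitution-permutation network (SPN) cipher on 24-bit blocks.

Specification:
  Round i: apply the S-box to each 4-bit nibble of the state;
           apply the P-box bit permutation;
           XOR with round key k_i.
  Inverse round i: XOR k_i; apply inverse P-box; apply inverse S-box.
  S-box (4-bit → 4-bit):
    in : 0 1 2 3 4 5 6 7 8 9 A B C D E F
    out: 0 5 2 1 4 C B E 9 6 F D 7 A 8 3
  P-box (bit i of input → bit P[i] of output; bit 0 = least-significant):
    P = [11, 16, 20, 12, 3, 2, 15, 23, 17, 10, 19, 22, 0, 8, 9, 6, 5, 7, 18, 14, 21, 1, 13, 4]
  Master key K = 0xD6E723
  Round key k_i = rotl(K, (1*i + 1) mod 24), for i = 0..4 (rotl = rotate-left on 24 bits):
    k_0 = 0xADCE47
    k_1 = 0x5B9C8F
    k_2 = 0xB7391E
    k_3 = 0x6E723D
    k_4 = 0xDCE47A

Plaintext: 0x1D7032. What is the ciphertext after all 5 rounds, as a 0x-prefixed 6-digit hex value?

0x898A42

s_0 = plaintext = 0x1D7032
s_1 = Round(s_0, k_0) = 0x8CAD8F
s_2 = Round(s_1, k_1) = 0xBE9376
s_3 = Round(s_2, k_2) = 0x14C20A
s_4 = Round(s_3, k_3) = 0x5B4D3C
s_5 = Round(s_4, k_4) = 0x898A42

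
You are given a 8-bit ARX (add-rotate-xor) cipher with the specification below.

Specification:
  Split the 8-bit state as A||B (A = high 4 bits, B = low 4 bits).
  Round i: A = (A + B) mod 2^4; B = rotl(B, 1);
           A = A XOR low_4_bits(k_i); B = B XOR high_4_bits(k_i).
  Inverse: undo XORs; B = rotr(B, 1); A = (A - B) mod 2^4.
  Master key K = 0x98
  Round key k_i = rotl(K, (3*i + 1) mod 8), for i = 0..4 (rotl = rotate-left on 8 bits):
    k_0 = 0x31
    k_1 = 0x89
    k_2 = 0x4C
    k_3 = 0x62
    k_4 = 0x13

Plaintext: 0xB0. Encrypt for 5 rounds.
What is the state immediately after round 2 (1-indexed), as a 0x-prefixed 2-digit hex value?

s_0 = plaintext = 0xB0
s_1 = Round(s_0, k_0) = 0xA3
s_2 = Round(s_1, k_1) = 0x4E
s_3 = Round(s_2, k_2) = 0xE9
s_4 = Round(s_3, k_3) = 0x55
s_5 = Round(s_4, k_4) = 0x9B

0x4E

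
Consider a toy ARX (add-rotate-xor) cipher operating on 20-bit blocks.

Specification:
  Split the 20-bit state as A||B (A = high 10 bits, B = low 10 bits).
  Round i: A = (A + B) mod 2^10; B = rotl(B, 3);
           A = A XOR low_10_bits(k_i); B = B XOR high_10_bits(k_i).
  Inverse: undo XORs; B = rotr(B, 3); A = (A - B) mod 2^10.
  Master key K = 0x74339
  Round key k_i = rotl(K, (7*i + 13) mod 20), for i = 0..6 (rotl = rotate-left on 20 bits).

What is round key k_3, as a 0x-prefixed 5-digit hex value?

K = 0x74339
k_0 = rotl(K, (7*0+13) mod 20) = rotl(K, 13) = 0x72E86
k_1 = rotl(K, (7*1+13) mod 20) = rotl(K, 0) = 0x74339
k_2 = rotl(K, (7*2+13) mod 20) = rotl(K, 7) = 0x19CBA
k_3 = rotl(K, (7*3+13) mod 20) = rotl(K, 14) = 0xE5D0C

0xE5D0C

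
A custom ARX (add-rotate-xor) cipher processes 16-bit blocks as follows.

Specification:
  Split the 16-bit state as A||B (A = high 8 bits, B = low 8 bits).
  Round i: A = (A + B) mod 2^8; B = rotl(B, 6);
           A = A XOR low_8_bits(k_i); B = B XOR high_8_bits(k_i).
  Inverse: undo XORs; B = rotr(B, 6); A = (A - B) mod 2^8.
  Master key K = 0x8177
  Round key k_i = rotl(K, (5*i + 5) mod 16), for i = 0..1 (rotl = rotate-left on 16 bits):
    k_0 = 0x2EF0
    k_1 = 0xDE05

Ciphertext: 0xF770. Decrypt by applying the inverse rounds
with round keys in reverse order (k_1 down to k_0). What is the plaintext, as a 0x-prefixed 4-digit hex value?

s_0 = ciphertext = 0xF770
s_1 = InvRound(s_0, k_1) = 0x38BA
s_2 = InvRound(s_1, k_0) = 0x7652

0x7652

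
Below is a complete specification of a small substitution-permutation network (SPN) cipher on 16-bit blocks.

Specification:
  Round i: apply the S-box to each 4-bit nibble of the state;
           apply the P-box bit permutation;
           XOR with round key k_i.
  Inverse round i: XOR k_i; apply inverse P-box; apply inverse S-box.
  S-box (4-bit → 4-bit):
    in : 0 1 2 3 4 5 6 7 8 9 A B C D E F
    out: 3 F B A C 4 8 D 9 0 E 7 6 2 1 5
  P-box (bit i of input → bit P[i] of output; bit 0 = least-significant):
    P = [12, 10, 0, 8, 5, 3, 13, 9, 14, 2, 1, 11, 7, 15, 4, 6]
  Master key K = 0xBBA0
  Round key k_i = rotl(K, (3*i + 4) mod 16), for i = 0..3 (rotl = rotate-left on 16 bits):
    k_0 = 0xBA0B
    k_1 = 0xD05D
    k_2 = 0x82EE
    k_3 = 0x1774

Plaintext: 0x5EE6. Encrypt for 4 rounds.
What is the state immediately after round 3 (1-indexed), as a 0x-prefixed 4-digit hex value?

s_0 = plaintext = 0x5EE6
s_1 = Round(s_0, k_0) = 0xFB3B
s_2 = Round(s_1, k_1) = 0x86C2
s_3 = Round(s_2, k_2) = 0xBF26
s_4 = Round(s_3, k_3) = 0xD4CE

0xBF26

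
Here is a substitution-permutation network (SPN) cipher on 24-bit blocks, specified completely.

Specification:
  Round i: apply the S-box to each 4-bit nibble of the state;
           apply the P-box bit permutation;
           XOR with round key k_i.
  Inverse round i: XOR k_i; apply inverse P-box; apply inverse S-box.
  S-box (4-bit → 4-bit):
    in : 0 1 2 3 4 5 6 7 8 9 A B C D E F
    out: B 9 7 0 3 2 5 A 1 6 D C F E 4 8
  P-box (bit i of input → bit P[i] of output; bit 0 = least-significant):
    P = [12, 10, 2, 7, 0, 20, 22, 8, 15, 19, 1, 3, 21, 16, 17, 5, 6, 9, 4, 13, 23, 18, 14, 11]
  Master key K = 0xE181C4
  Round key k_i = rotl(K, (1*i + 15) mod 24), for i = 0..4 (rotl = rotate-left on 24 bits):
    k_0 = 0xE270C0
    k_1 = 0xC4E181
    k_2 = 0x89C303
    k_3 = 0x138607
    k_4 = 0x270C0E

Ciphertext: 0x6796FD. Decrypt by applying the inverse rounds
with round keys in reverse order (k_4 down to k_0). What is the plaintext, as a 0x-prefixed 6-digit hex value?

s_0 = ciphertext = 0x6796FD
s_1 = InvRound(s_0, k_4) = 0xF2F661
s_2 = InvRound(s_1, k_3) = 0x610EE6
s_3 = InvRound(s_2, k_2) = 0xA814AD
s_4 = InvRound(s_3, k_1) = 0x9F10B2
s_5 = InvRound(s_4, k_0) = 0x9A0993

0x9A0993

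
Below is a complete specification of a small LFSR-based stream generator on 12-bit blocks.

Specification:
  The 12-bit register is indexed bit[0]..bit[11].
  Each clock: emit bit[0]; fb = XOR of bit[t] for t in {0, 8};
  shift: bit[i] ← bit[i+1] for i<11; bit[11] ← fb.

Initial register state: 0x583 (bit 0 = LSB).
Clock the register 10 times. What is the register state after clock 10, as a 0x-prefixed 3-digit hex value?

0xF99

reg_0 = 0x583
clock 1: out=1, reg = 0x2C1
clock 2: out=1, reg = 0x960
clock 3: out=0, reg = 0xCB0
clock 4: out=0, reg = 0x658
clock 5: out=0, reg = 0x32C
clock 6: out=0, reg = 0x996
clock 7: out=0, reg = 0xCCB
clock 8: out=1, reg = 0xE65
clock 9: out=1, reg = 0xF32
clock 10: out=0, reg = 0xF99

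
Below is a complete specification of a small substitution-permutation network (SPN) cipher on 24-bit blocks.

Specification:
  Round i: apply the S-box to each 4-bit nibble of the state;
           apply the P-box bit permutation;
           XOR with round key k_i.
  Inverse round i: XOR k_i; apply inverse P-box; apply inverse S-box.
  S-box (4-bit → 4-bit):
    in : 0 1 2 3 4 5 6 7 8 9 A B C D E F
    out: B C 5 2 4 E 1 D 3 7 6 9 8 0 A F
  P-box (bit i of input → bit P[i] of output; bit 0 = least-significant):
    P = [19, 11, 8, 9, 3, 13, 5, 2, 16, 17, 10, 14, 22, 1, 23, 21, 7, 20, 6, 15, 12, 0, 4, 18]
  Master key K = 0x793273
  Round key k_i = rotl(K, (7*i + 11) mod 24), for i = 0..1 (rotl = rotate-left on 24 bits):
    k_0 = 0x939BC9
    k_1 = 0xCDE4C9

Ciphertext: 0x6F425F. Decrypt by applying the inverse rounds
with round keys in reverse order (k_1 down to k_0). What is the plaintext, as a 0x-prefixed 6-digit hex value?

s_0 = ciphertext = 0x6F425F
s_1 = InvRound(s_0, k_1) = 0x4B5AEC
s_2 = InvRound(s_1, k_0) = 0x3E2C12

0x3E2C12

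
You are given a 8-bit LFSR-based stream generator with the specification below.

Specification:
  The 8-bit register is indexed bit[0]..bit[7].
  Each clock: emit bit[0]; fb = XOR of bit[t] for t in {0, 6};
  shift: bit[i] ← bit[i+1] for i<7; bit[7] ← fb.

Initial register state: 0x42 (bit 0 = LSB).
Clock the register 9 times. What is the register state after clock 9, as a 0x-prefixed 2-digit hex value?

reg_0 = 0x42
clock 1: out=0, reg = 0xA1
clock 2: out=1, reg = 0xD0
clock 3: out=0, reg = 0xE8
clock 4: out=0, reg = 0xF4
clock 5: out=0, reg = 0xFA
clock 6: out=0, reg = 0xFD
clock 7: out=1, reg = 0x7E
clock 8: out=0, reg = 0xBF
clock 9: out=1, reg = 0xDF

0xDF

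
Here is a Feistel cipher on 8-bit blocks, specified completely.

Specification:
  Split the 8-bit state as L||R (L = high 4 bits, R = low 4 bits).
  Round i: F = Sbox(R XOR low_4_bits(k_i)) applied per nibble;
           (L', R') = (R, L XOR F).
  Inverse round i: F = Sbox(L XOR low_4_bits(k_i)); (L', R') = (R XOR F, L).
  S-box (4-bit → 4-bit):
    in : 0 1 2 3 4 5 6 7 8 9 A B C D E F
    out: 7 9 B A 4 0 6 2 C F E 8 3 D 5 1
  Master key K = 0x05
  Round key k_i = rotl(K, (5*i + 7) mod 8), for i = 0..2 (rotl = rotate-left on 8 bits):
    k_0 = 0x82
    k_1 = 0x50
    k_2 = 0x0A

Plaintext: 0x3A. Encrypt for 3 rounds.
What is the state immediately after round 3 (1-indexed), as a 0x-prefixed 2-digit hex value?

s_0 = plaintext = 0x3A
s_1 = Round(s_0, k_0) = 0xAF
s_2 = Round(s_1, k_1) = 0xFB
s_3 = Round(s_2, k_2) = 0xB6

0xB6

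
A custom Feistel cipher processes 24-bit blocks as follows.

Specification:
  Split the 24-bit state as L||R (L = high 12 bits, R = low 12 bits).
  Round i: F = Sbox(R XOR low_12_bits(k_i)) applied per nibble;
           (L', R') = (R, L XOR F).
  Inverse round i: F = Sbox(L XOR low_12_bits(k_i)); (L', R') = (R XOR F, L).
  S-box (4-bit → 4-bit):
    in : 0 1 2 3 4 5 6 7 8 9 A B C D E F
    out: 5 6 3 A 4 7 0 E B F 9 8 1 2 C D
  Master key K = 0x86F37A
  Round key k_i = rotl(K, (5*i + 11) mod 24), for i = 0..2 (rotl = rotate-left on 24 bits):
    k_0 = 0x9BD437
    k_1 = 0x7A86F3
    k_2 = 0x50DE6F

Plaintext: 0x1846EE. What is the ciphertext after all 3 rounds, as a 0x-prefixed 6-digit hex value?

0x295372

s_0 = plaintext = 0x1846EE
s_1 = Round(s_0, k_0) = 0x6EE2AB
s_2 = Round(s_1, k_1) = 0x2AB295
s_3 = Round(s_2, k_2) = 0x295372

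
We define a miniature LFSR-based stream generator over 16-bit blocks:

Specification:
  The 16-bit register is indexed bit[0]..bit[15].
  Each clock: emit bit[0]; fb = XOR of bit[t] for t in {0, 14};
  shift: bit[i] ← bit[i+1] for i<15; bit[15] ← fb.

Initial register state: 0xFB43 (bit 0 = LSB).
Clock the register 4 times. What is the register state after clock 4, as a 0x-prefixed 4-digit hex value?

0x0FB4

reg_0 = 0xFB43
clock 1: out=1, reg = 0x7DA1
clock 2: out=1, reg = 0x3ED0
clock 3: out=0, reg = 0x1F68
clock 4: out=0, reg = 0x0FB4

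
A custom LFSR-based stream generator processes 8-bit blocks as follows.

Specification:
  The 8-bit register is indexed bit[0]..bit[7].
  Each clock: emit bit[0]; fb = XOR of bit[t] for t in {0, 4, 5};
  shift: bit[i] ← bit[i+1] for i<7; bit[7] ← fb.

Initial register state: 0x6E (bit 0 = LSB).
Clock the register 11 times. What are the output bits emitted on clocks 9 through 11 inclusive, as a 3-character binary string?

110

reg_0 = 0x6E
clock 1: out=0, reg = 0xB7
clock 2: out=1, reg = 0xDB
clock 3: out=1, reg = 0x6D
clock 4: out=1, reg = 0x36
clock 5: out=0, reg = 0x1B
clock 6: out=1, reg = 0x0D
clock 7: out=1, reg = 0x86
clock 8: out=0, reg = 0x43
clock 9: out=1, reg = 0xA1
clock 10: out=1, reg = 0x50
clock 11: out=0, reg = 0xA8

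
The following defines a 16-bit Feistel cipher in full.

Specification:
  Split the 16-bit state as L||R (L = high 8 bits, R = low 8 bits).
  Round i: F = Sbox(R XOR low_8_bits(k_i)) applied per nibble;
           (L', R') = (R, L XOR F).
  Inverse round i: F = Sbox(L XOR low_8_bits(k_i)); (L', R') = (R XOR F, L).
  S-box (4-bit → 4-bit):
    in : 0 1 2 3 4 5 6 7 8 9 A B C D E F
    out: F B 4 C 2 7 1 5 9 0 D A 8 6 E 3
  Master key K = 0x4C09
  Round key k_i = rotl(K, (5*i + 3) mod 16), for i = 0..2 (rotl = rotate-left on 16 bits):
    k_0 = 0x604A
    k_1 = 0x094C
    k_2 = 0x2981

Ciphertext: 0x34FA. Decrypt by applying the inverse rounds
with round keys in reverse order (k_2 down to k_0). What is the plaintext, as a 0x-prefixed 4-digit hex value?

s_0 = ciphertext = 0x34FA
s_1 = InvRound(s_0, k_2) = 0x5D34
s_2 = InvRound(s_1, k_1) = 0x8F5D
s_3 = InvRound(s_2, k_0) = 0xDA8F

0xDA8F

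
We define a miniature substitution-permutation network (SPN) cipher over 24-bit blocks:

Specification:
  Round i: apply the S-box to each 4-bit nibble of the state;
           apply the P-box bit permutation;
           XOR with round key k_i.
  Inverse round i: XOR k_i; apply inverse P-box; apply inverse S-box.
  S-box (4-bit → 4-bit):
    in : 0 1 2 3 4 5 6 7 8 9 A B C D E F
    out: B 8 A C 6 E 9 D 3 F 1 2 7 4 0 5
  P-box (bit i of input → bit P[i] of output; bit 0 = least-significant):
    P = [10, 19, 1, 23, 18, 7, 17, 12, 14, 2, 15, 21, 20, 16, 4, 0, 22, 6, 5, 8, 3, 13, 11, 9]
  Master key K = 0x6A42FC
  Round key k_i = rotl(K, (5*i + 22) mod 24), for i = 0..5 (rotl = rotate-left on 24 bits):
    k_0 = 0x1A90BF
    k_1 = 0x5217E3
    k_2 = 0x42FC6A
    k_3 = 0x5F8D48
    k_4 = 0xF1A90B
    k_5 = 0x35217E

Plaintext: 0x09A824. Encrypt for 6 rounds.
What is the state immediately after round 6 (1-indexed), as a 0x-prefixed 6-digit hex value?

s_0 = plaintext = 0x09A824
s_1 = Round(s_0, k_0) = 0x42E351
s_2 = Round(s_1, k_1) = 0xF0AE23
s_3 = Round(s_2, k_2) = 0x92E5A0
s_4 = Round(s_3, k_3) = 0xF32204
s_5 = Round(s_4, k_4) = 0xDCB0A4
s_6 = Round(s_5, k_5) = 0x586918

0x586918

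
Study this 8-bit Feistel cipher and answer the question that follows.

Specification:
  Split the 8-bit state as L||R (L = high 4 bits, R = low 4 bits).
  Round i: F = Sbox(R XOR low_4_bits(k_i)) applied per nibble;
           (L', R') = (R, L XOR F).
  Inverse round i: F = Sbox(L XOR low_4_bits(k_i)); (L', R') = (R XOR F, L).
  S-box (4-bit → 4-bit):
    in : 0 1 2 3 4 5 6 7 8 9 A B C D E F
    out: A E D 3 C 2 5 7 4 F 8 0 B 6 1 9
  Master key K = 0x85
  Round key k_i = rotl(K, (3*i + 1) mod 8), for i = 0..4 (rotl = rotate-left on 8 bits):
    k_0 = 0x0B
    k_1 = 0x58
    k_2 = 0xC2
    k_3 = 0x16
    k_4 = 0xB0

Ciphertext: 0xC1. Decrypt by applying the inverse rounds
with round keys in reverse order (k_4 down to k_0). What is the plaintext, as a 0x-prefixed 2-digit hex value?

0xDD

s_0 = ciphertext = 0xC1
s_1 = InvRound(s_0, k_4) = 0xAC
s_2 = InvRound(s_1, k_3) = 0x7A
s_3 = InvRound(s_2, k_2) = 0x87
s_4 = InvRound(s_3, k_1) = 0xD8
s_5 = InvRound(s_4, k_0) = 0xDD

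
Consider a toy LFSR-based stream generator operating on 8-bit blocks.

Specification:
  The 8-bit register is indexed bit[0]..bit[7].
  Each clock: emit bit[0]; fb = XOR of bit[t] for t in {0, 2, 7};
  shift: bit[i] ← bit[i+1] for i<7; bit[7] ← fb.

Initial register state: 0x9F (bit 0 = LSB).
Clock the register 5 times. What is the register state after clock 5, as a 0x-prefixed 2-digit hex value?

reg_0 = 0x9F
clock 1: out=1, reg = 0xCF
clock 2: out=1, reg = 0xE7
clock 3: out=1, reg = 0xF3
clock 4: out=1, reg = 0x79
clock 5: out=1, reg = 0xBC

0xBC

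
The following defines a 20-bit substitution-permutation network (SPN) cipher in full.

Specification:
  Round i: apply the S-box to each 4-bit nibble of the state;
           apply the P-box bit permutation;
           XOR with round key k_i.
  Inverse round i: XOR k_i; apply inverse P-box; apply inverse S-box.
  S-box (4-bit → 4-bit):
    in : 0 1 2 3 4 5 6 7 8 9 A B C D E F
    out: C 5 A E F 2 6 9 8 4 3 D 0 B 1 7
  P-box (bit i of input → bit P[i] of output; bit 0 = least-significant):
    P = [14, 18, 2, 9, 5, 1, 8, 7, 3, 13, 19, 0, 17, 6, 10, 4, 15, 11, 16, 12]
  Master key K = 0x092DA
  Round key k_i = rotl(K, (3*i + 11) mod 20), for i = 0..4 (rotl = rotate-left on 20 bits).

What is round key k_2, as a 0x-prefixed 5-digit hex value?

0x4125B

K = 0x092DA
k_0 = rotl(K, (3*0+11) mod 20) = rotl(K, 11) = 0x6D049
k_1 = rotl(K, (3*1+11) mod 20) = rotl(K, 14) = 0x6824B
k_2 = rotl(K, (3*2+11) mod 20) = rotl(K, 17) = 0x4125B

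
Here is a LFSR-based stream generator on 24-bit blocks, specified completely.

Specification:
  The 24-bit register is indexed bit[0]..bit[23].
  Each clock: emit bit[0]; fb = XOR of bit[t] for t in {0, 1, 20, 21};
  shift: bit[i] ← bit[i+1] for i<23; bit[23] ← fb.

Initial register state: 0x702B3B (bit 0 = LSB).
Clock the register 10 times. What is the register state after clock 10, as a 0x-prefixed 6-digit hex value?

0xC49C0A

reg_0 = 0x702B3B
clock 1: out=1, reg = 0x38159D
clock 2: out=1, reg = 0x9C0ACE
clock 3: out=0, reg = 0x4E0567
clock 4: out=1, reg = 0x2702B3
clock 5: out=1, reg = 0x938159
clock 6: out=1, reg = 0x49C0AC
clock 7: out=0, reg = 0x24E056
clock 8: out=0, reg = 0x12702B
clock 9: out=1, reg = 0x893815
clock 10: out=1, reg = 0xC49C0A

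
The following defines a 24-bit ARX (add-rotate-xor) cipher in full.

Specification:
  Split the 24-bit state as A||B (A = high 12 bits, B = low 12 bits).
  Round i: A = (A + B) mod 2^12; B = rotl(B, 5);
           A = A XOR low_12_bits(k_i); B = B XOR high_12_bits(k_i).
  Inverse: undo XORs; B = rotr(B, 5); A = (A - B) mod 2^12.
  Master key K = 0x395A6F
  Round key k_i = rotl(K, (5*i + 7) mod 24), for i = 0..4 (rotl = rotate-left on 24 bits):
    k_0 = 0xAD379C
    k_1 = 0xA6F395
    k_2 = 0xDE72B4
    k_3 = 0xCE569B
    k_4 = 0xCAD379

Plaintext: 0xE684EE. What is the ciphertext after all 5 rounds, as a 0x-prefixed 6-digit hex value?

0x3CF661

s_0 = plaintext = 0xE684EE
s_1 = Round(s_0, k_0) = 0x4CA71A
s_2 = Round(s_1, k_1) = 0x871921
s_3 = Round(s_2, k_2) = 0x3269D5
s_4 = Round(s_3, k_3) = 0xA60656
s_5 = Round(s_4, k_4) = 0x3CF661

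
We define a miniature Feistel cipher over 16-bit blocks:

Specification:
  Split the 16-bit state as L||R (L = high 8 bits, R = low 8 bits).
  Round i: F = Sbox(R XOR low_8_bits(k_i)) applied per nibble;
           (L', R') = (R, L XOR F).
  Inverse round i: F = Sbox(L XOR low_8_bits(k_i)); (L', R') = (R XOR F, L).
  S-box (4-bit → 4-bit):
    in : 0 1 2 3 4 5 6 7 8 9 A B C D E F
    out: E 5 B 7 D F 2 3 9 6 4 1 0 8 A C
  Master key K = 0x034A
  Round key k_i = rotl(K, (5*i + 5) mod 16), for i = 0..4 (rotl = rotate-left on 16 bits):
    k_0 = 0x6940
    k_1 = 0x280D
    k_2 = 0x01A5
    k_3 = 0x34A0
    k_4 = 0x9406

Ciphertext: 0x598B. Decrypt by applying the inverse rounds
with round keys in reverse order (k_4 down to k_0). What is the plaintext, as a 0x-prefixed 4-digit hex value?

s_0 = ciphertext = 0x598B
s_1 = InvRound(s_0, k_4) = 0x7759
s_2 = InvRound(s_1, k_3) = 0xDA77
s_3 = InvRound(s_2, k_2) = 0x4BDA
s_4 = InvRound(s_3, k_1) = 0x084B
s_5 = InvRound(s_4, k_0) = 0x9208

0x9208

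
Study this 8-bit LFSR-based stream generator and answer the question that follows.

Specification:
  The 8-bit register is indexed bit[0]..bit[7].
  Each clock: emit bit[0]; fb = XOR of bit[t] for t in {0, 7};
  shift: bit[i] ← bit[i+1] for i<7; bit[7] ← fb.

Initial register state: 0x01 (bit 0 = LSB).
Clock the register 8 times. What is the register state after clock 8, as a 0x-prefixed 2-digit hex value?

reg_0 = 0x01
clock 1: out=1, reg = 0x80
clock 2: out=0, reg = 0xC0
clock 3: out=0, reg = 0xE0
clock 4: out=0, reg = 0xF0
clock 5: out=0, reg = 0xF8
clock 6: out=0, reg = 0xFC
clock 7: out=0, reg = 0xFE
clock 8: out=0, reg = 0xFF

0xFF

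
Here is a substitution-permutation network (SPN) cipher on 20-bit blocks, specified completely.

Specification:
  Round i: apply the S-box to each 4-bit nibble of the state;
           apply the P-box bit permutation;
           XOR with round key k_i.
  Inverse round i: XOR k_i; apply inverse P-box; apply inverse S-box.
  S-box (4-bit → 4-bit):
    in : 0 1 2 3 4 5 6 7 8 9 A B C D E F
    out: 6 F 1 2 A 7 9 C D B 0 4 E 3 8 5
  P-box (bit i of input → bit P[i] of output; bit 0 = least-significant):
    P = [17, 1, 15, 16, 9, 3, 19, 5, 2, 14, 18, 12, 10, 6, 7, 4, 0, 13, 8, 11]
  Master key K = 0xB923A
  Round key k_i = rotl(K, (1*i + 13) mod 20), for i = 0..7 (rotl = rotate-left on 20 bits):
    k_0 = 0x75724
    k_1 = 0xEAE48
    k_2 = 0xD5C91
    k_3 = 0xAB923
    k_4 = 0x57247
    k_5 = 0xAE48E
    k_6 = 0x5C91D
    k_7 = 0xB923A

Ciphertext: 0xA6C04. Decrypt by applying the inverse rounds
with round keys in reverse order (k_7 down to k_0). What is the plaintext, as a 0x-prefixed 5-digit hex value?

s_0 = ciphertext = 0xA6C04
s_1 = InvRound(s_0, k_7) = 0x4699C
s_2 = InvRound(s_1, k_6) = 0xDBAA7
s_3 = InvRound(s_2, k_5) = 0x62C96
s_4 = InvRound(s_3, k_4) = 0x61426
s_5 = InvRound(s_4, k_3) = 0x12FBB
s_6 = InvRound(s_5, k_2) = 0x0AC13
s_7 = InvRound(s_6, k_1) = 0x24B5D
s_8 = InvRound(s_7, k_0) = 0x6974E

0x6974E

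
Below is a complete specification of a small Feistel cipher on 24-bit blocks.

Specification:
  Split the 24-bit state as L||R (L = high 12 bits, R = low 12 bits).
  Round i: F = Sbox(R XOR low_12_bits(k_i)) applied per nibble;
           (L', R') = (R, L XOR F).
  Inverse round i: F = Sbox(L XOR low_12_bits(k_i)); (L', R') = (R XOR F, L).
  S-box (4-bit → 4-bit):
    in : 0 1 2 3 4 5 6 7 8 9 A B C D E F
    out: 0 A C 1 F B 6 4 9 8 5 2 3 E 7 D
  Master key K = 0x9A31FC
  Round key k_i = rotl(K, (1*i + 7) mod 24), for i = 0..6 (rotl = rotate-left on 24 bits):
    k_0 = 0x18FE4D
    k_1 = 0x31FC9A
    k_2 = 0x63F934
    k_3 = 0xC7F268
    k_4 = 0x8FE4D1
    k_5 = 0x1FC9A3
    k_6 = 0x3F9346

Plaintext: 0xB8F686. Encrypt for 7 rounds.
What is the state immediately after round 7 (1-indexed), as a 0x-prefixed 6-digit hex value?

s_0 = plaintext = 0xB8F686
s_1 = Round(s_0, k_0) = 0x6862BD
s_2 = Round(s_1, k_1) = 0x2BD142
s_3 = Round(s_2, k_2) = 0x142BFB
s_4 = Round(s_3, k_3) = 0xBFB9C3
s_5 = Round(s_4, k_4) = 0x9C3557
s_6 = Round(s_5, k_5) = 0x557A1C
s_7 = Round(s_6, k_6) = 0xA1CDE2

0xA1CDE2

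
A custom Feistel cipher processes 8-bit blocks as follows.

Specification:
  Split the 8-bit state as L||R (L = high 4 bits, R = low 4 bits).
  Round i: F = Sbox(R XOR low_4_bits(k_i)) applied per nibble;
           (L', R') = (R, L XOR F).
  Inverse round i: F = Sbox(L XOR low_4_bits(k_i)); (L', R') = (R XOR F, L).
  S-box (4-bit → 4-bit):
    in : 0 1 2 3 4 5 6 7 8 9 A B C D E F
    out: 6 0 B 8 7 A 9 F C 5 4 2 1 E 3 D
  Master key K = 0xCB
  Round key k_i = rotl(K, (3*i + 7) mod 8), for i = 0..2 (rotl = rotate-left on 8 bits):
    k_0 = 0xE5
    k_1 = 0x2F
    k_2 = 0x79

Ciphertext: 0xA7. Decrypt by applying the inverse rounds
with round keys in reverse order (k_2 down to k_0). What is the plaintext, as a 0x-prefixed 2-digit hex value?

0xAC

s_0 = ciphertext = 0xA7
s_1 = InvRound(s_0, k_2) = 0xFA
s_2 = InvRound(s_1, k_1) = 0xCF
s_3 = InvRound(s_2, k_0) = 0xAC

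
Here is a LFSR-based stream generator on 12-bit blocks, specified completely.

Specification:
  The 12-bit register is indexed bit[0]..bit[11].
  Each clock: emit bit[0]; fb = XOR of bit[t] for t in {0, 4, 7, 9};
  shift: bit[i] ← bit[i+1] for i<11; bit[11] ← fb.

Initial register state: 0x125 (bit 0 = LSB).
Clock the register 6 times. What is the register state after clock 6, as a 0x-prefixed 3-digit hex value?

reg_0 = 0x125
clock 1: out=1, reg = 0x892
clock 2: out=0, reg = 0x449
clock 3: out=1, reg = 0xA24
clock 4: out=0, reg = 0xD12
clock 5: out=0, reg = 0xE89
clock 6: out=1, reg = 0xF44

0xF44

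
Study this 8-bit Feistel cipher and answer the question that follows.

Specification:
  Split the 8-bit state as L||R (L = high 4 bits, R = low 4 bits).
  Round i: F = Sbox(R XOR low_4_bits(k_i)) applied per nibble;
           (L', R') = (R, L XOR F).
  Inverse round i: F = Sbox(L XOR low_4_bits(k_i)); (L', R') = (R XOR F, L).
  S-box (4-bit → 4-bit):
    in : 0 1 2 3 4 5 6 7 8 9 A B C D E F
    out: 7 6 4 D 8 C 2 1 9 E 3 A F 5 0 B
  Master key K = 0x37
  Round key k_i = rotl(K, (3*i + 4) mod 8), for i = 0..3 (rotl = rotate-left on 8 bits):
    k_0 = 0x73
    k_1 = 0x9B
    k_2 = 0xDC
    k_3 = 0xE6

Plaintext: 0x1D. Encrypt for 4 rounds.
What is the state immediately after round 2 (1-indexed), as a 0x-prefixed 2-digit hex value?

0x1E

s_0 = plaintext = 0x1D
s_1 = Round(s_0, k_0) = 0xD1
s_2 = Round(s_1, k_1) = 0x1E
s_3 = Round(s_2, k_2) = 0xE5
s_4 = Round(s_3, k_3) = 0x53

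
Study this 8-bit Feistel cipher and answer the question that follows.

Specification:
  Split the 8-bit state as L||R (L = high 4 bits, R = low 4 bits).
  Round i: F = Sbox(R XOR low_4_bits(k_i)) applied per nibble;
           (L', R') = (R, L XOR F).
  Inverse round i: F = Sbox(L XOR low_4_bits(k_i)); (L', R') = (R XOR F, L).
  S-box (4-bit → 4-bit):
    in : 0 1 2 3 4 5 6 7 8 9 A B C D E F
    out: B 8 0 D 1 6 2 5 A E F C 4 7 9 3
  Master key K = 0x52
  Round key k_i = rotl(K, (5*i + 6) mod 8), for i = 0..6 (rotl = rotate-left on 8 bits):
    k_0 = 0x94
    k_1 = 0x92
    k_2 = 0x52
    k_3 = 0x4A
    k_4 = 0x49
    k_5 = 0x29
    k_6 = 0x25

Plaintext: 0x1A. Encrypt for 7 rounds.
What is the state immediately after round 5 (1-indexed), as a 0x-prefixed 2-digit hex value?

s_0 = plaintext = 0x1A
s_1 = Round(s_0, k_0) = 0xA8
s_2 = Round(s_1, k_1) = 0x85
s_3 = Round(s_2, k_2) = 0x5D
s_4 = Round(s_3, k_3) = 0xD0
s_5 = Round(s_4, k_4) = 0x03
s_6 = Round(s_5, k_5) = 0x3F
s_7 = Round(s_6, k_6) = 0xFC

0x03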